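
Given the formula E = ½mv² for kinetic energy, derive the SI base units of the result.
Units of each symbol in E = ½mv²:
  m (mass): kg
  v (speed): m/s  → to the power 2, contributes m²/s²
  The factor ½ is dimensionless.

Multiplying the contributions: [kg] · [m²/s²]
Adding exponents of each base unit: kg: 1, m: 2, s: -2
SI base units of kinetic energy: kg·m²/s²

Answer: kg·m²/s²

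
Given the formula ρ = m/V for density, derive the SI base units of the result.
Units of each symbol in ρ = m/V:
  m (mass): kg
  V (volume): m³  → in the denominator, contributes 1/m³

Multiplying the contributions: [kg] · [1/m³]
Adding exponents of each base unit: kg: 1, m: -3
SI base units of density: kg/m³

Answer: kg/m³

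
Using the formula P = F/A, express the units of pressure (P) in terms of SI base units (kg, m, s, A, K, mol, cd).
Units of each symbol in P = F/A:
  F (force): kg·m/s²
  A (area): m²  → in the denominator, contributes 1/m²

Multiplying the contributions: [kg·m/s²] · [1/m²]
Adding exponents of each base unit: kg: 1, m: -1, s: -2
SI base units of pressure: kg/(m·s²)

Answer: kg/(m·s²)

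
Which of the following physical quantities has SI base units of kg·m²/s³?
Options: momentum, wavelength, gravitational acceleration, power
Checking the SI base units of each option:
  momentum (p = mv): kg·m/s  ✗
  wavelength (λ = v/f): m  ✗
  gravitational acceleration (g = GM/r²): m/s²  ✗
  power (P = W/t): kg·m²/s³  ✓ matches

Only power has units kg·m²/s³.

Answer: power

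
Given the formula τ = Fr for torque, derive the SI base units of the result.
Units of each symbol in τ = Fr:
  F (force): kg·m/s²
  r (lever arm): m

Multiplying the contributions: [kg·m/s²] · [m]
Adding exponents of each base unit: kg: 1, m: 2, s: -2
SI base units of torque: kg·m²/s²

Answer: kg·m²/s²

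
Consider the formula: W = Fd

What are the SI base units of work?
Units of each symbol in W = Fd:
  F (force): kg·m/s²
  d (displacement): m

Multiplying the contributions: [kg·m/s²] · [m]
Adding exponents of each base unit: kg: 1, m: 2, s: -2
SI base units of work: kg·m²/s²

Answer: kg·m²/s²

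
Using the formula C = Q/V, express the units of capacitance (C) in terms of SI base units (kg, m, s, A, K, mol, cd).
Units of each symbol in C = Q/V:
  Q (charge, in coulombs): s·A
  V (voltage, in volts): kg·m²/(s³·A)  → in the denominator, contributes s³·A/(kg·m²)

Multiplying the contributions: [s·A] · [s³·A/(kg·m²)]
Adding exponents of each base unit: kg: -1, m: -2, s: 4, A: 2
SI base units of capacitance: s⁴·A²/(kg·m²)

Answer: s⁴·A²/(kg·m²)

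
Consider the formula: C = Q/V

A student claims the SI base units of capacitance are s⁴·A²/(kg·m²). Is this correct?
Units of each symbol in C = Q/V:
  Q (charge, in coulombs): s·A
  V (voltage, in volts): kg·m²/(s³·A)  → in the denominator, contributes s³·A/(kg·m²)

Multiplying the contributions: [s·A] · [s³·A/(kg·m²)]
Adding exponents of each base unit: kg: -1, m: -2, s: 4, A: 2
SI base units of capacitance: s⁴·A²/(kg·m²)

The claimed units s⁴·A²/(kg·m²) match the derived units, so the claim is correct.

Answer: Yes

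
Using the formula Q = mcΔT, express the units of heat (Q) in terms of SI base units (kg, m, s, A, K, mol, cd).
Units of each symbol in Q = mcΔT:
  m (mass): kg
  c (specific heat capacity, in J/(kg·K)): m²/(s²·K)
  ΔT (temperature change): K

Multiplying the contributions: [kg] · [m²/(s²·K)] · [K]
Adding exponents of each base unit: kg: 1, m: 2, s: -2
SI base units of heat: kg·m²/s²

Answer: kg·m²/s²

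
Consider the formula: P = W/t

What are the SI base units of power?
Units of each symbol in P = W/t:
  W (work): kg·m²/s²
  t (time): s  → in the denominator, contributes 1/s

Multiplying the contributions: [kg·m²/s²] · [1/s]
Adding exponents of each base unit: kg: 1, m: 2, s: -3
SI base units of power: kg·m²/s³

Answer: kg·m²/s³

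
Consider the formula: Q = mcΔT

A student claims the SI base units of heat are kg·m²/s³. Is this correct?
Units of each symbol in Q = mcΔT:
  m (mass): kg
  c (specific heat capacity, in J/(kg·K)): m²/(s²·K)
  ΔT (temperature change): K

Multiplying the contributions: [kg] · [m²/(s²·K)] · [K]
Adding exponents of each base unit: kg: 1, m: 2, s: -2
SI base units of heat: kg·m²/s²

The claimed units kg·m²/s³ (exponents kg: 1, m: 2, s: -3) do not match the derived units kg·m²/s² (exponents kg: 1, m: 2, s: -2), so the claim is incorrect.

Answer: No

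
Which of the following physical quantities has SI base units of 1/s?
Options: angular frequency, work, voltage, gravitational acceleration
Checking the SI base units of each option:
  angular frequency (ω = 2πf): 1/s  ✓ matches
  work (W = Fd): kg·m²/s²  ✗
  voltage (V = IR): kg·m²/(s³·A)  ✗
  gravitational acceleration (g = GM/r²): m/s²  ✗

Only angular frequency has units 1/s.

Answer: angular frequency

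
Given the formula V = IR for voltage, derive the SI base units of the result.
Units of each symbol in V = IR:
  I (current): A
  R (resistance, in ohms): kg·m²/(s³·A²)

Multiplying the contributions: [A] · [kg·m²/(s³·A²)]
Adding exponents of each base unit: kg: 1, m: 2, s: -3, A: -1
SI base units of voltage: kg·m²/(s³·A)

Answer: kg·m²/(s³·A)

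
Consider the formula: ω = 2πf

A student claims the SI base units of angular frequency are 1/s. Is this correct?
Units of each symbol in ω = 2πf:
  f (frequency): 1/s
  The factor 2π is dimensionless.

Multiplying the contributions: [1/s]
Adding exponents of each base unit: s: -1
SI base units of angular frequency: 1/s

The claimed units 1/s match the derived units, so the claim is correct.

Answer: Yes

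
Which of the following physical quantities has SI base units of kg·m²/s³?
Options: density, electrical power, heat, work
Checking the SI base units of each option:
  density (ρ = m/V): kg/m³  ✗
  electrical power (P = IV): kg·m²/s³  ✓ matches
  heat (Q = mcΔT): kg·m²/s²  ✗
  work (W = Fd): kg·m²/s²  ✗

Only electrical power has units kg·m²/s³.

Answer: electrical power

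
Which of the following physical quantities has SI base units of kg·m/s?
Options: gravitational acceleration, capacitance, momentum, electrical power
Checking the SI base units of each option:
  gravitational acceleration (g = GM/r²): m/s²  ✗
  capacitance (C = Q/V): s⁴·A²/(kg·m²)  ✗
  momentum (p = mv): kg·m/s  ✓ matches
  electrical power (P = IV): kg·m²/s³  ✗

Only momentum has units kg·m/s.

Answer: momentum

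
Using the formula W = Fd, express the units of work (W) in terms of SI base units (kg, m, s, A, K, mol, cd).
Units of each symbol in W = Fd:
  F (force): kg·m/s²
  d (displacement): m

Multiplying the contributions: [kg·m/s²] · [m]
Adding exponents of each base unit: kg: 1, m: 2, s: -2
SI base units of work: kg·m²/s²

Answer: kg·m²/s²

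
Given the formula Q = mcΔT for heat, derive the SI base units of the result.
Units of each symbol in Q = mcΔT:
  m (mass): kg
  c (specific heat capacity, in J/(kg·K)): m²/(s²·K)
  ΔT (temperature change): K

Multiplying the contributions: [kg] · [m²/(s²·K)] · [K]
Adding exponents of each base unit: kg: 1, m: 2, s: -2
SI base units of heat: kg·m²/s²

Answer: kg·m²/s²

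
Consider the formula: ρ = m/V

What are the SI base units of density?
Units of each symbol in ρ = m/V:
  m (mass): kg
  V (volume): m³  → in the denominator, contributes 1/m³

Multiplying the contributions: [kg] · [1/m³]
Adding exponents of each base unit: kg: 1, m: -3
SI base units of density: kg/m³

Answer: kg/m³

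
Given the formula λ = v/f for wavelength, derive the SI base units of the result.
Units of each symbol in λ = v/f:
  v (wave speed): m/s
  f (frequency): 1/s  → in the denominator, contributes s

Multiplying the contributions: [m/s] · [s]
Adding exponents of each base unit: m: 1
SI base units of wavelength: m

Answer: m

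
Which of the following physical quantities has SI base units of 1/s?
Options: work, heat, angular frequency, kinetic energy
Checking the SI base units of each option:
  work (W = Fd): kg·m²/s²  ✗
  heat (Q = mcΔT): kg·m²/s²  ✗
  angular frequency (ω = 2πf): 1/s  ✓ matches
  kinetic energy (E = ½mv²): kg·m²/s²  ✗

Only angular frequency has units 1/s.

Answer: angular frequency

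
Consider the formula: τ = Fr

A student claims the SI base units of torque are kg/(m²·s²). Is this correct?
Units of each symbol in τ = Fr:
  F (force): kg·m/s²
  r (lever arm): m

Multiplying the contributions: [kg·m/s²] · [m]
Adding exponents of each base unit: kg: 1, m: 2, s: -2
SI base units of torque: kg·m²/s²

The claimed units kg/(m²·s²) (exponents kg: 1, m: -2, s: -2) do not match the derived units kg·m²/s² (exponents kg: 1, m: 2, s: -2), so the claim is incorrect.

Answer: No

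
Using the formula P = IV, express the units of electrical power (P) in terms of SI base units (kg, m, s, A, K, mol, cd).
Units of each symbol in P = IV:
  I (current): A
  V (voltage, in volts): kg·m²/(s³·A)

Multiplying the contributions: [A] · [kg·m²/(s³·A)]
Adding exponents of each base unit: kg: 1, m: 2, s: -3
SI base units of electrical power: kg·m²/s³

Answer: kg·m²/s³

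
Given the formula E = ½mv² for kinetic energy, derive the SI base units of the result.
Units of each symbol in E = ½mv²:
  m (mass): kg
  v (speed): m/s  → to the power 2, contributes m²/s²
  The factor ½ is dimensionless.

Multiplying the contributions: [kg] · [m²/s²]
Adding exponents of each base unit: kg: 1, m: 2, s: -2
SI base units of kinetic energy: kg·m²/s²

Answer: kg·m²/s²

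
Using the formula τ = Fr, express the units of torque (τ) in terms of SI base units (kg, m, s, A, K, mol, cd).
Units of each symbol in τ = Fr:
  F (force): kg·m/s²
  r (lever arm): m

Multiplying the contributions: [kg·m/s²] · [m]
Adding exponents of each base unit: kg: 1, m: 2, s: -2
SI base units of torque: kg·m²/s²

Answer: kg·m²/s²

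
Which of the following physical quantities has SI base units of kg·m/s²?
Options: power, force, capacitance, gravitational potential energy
Checking the SI base units of each option:
  power (P = W/t): kg·m²/s³  ✗
  force (F = ma): kg·m/s²  ✓ matches
  capacitance (C = Q/V): s⁴·A²/(kg·m²)  ✗
  gravitational potential energy (U = -GMm/r): kg·m²/s²  ✗

Only force has units kg·m/s².

Answer: force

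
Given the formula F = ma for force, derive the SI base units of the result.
Units of each symbol in F = ma:
  m (mass): kg
  a (acceleration): m/s²

Multiplying the contributions: [kg] · [m/s²]
Adding exponents of each base unit: kg: 1, m: 1, s: -2
SI base units of force: kg·m/s²

Answer: kg·m/s²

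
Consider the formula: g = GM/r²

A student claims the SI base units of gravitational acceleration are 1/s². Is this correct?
Units of each symbol in g = GM/r²:
  G (gravitational constant): m³/(kg·s²)
  M (mass): kg
  r (distance): m  → to the power 2 in the denominator, contributes 1/m²

Multiplying the contributions: [m³/(kg·s²)] · [kg] · [1/m²]
Adding exponents of each base unit: m: 1, s: -2
SI base units of gravitational acceleration: m/s²

The claimed units 1/s² (exponents s: -2) do not match the derived units m/s² (exponents m: 1, s: -2), so the claim is incorrect.

Answer: No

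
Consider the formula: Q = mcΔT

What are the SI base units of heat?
Units of each symbol in Q = mcΔT:
  m (mass): kg
  c (specific heat capacity, in J/(kg·K)): m²/(s²·K)
  ΔT (temperature change): K

Multiplying the contributions: [kg] · [m²/(s²·K)] · [K]
Adding exponents of each base unit: kg: 1, m: 2, s: -2
SI base units of heat: kg·m²/s²

Answer: kg·m²/s²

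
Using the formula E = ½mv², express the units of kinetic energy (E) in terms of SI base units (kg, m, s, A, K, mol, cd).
Units of each symbol in E = ½mv²:
  m (mass): kg
  v (speed): m/s  → to the power 2, contributes m²/s²
  The factor ½ is dimensionless.

Multiplying the contributions: [kg] · [m²/s²]
Adding exponents of each base unit: kg: 1, m: 2, s: -2
SI base units of kinetic energy: kg·m²/s²

Answer: kg·m²/s²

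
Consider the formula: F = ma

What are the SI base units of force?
Units of each symbol in F = ma:
  m (mass): kg
  a (acceleration): m/s²

Multiplying the contributions: [kg] · [m/s²]
Adding exponents of each base unit: kg: 1, m: 1, s: -2
SI base units of force: kg·m/s²

Answer: kg·m/s²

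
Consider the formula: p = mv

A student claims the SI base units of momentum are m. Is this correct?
Units of each symbol in p = mv:
  m (mass): kg
  v (velocity): m/s

Multiplying the contributions: [kg] · [m/s]
Adding exponents of each base unit: kg: 1, m: 1, s: -1
SI base units of momentum: kg·m/s

The claimed units m (exponents m: 1) do not match the derived units kg·m/s (exponents kg: 1, m: 1, s: -1), so the claim is incorrect.

Answer: No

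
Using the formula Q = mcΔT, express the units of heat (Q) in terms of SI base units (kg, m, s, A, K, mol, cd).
Units of each symbol in Q = mcΔT:
  m (mass): kg
  c (specific heat capacity, in J/(kg·K)): m²/(s²·K)
  ΔT (temperature change): K

Multiplying the contributions: [kg] · [m²/(s²·K)] · [K]
Adding exponents of each base unit: kg: 1, m: 2, s: -2
SI base units of heat: kg·m²/s²

Answer: kg·m²/s²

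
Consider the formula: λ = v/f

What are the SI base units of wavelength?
Units of each symbol in λ = v/f:
  v (wave speed): m/s
  f (frequency): 1/s  → in the denominator, contributes s

Multiplying the contributions: [m/s] · [s]
Adding exponents of each base unit: m: 1
SI base units of wavelength: m

Answer: m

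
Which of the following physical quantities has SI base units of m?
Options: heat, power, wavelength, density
Checking the SI base units of each option:
  heat (Q = mcΔT): kg·m²/s²  ✗
  power (P = W/t): kg·m²/s³  ✗
  wavelength (λ = v/f): m  ✓ matches
  density (ρ = m/V): kg/m³  ✗

Only wavelength has units m.

Answer: wavelength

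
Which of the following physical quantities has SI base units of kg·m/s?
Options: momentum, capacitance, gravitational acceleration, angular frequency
Checking the SI base units of each option:
  momentum (p = mv): kg·m/s  ✓ matches
  capacitance (C = Q/V): s⁴·A²/(kg·m²)  ✗
  gravitational acceleration (g = GM/r²): m/s²  ✗
  angular frequency (ω = 2πf): 1/s  ✗

Only momentum has units kg·m/s.

Answer: momentum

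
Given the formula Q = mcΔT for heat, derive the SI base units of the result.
Units of each symbol in Q = mcΔT:
  m (mass): kg
  c (specific heat capacity, in J/(kg·K)): m²/(s²·K)
  ΔT (temperature change): K

Multiplying the contributions: [kg] · [m²/(s²·K)] · [K]
Adding exponents of each base unit: kg: 1, m: 2, s: -2
SI base units of heat: kg·m²/s²

Answer: kg·m²/s²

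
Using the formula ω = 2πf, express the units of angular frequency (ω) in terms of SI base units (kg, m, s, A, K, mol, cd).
Units of each symbol in ω = 2πf:
  f (frequency): 1/s
  The factor 2π is dimensionless.

Multiplying the contributions: [1/s]
Adding exponents of each base unit: s: -1
SI base units of angular frequency: 1/s

Answer: 1/s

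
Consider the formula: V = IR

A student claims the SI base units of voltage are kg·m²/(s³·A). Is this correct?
Units of each symbol in V = IR:
  I (current): A
  R (resistance, in ohms): kg·m²/(s³·A²)

Multiplying the contributions: [A] · [kg·m²/(s³·A²)]
Adding exponents of each base unit: kg: 1, m: 2, s: -3, A: -1
SI base units of voltage: kg·m²/(s³·A)

The claimed units kg·m²/(s³·A) match the derived units, so the claim is correct.

Answer: Yes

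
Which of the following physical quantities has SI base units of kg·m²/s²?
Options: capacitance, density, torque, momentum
Checking the SI base units of each option:
  capacitance (C = Q/V): s⁴·A²/(kg·m²)  ✗
  density (ρ = m/V): kg/m³  ✗
  torque (τ = Fr): kg·m²/s²  ✓ matches
  momentum (p = mv): kg·m/s  ✗

Only torque has units kg·m²/s².

Answer: torque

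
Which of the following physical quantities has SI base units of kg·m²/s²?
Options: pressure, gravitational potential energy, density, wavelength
Checking the SI base units of each option:
  pressure (P = F/A): kg/(m·s²)  ✗
  gravitational potential energy (U = -GMm/r): kg·m²/s²  ✓ matches
  density (ρ = m/V): kg/m³  ✗
  wavelength (λ = v/f): m  ✗

Only gravitational potential energy has units kg·m²/s².

Answer: gravitational potential energy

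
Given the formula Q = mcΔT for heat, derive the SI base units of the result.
Units of each symbol in Q = mcΔT:
  m (mass): kg
  c (specific heat capacity, in J/(kg·K)): m²/(s²·K)
  ΔT (temperature change): K

Multiplying the contributions: [kg] · [m²/(s²·K)] · [K]
Adding exponents of each base unit: kg: 1, m: 2, s: -2
SI base units of heat: kg·m²/s²

Answer: kg·m²/s²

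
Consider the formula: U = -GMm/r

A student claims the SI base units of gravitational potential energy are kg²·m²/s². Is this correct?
Units of each symbol in U = -GMm/r:
  G (gravitational constant): m³/(kg·s²)
  M (mass): kg
  m (mass): kg
  r (distance): m  → in the denominator, contributes 1/m
  The minus sign does not affect the units.

Multiplying the contributions: [m³/(kg·s²)] · [kg] · [kg] · [1/m]
Adding exponents of each base unit: kg: 1, m: 2, s: -2
SI base units of gravitational potential energy: kg·m²/s²

The claimed units kg²·m²/s² (exponents kg: 2, m: 2, s: -2) do not match the derived units kg·m²/s² (exponents kg: 1, m: 2, s: -2), so the claim is incorrect.

Answer: No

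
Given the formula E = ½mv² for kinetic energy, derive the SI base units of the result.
Units of each symbol in E = ½mv²:
  m (mass): kg
  v (speed): m/s  → to the power 2, contributes m²/s²
  The factor ½ is dimensionless.

Multiplying the contributions: [kg] · [m²/s²]
Adding exponents of each base unit: kg: 1, m: 2, s: -2
SI base units of kinetic energy: kg·m²/s²

Answer: kg·m²/s²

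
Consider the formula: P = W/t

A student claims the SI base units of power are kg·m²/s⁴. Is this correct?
Units of each symbol in P = W/t:
  W (work): kg·m²/s²
  t (time): s  → in the denominator, contributes 1/s

Multiplying the contributions: [kg·m²/s²] · [1/s]
Adding exponents of each base unit: kg: 1, m: 2, s: -3
SI base units of power: kg·m²/s³

The claimed units kg·m²/s⁴ (exponents kg: 1, m: 2, s: -4) do not match the derived units kg·m²/s³ (exponents kg: 1, m: 2, s: -3), so the claim is incorrect.

Answer: No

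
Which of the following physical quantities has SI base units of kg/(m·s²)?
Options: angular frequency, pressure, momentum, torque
Checking the SI base units of each option:
  angular frequency (ω = 2πf): 1/s  ✗
  pressure (P = F/A): kg/(m·s²)  ✓ matches
  momentum (p = mv): kg·m/s  ✗
  torque (τ = Fr): kg·m²/s²  ✗

Only pressure has units kg/(m·s²).

Answer: pressure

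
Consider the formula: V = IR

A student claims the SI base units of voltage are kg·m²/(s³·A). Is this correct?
Units of each symbol in V = IR:
  I (current): A
  R (resistance, in ohms): kg·m²/(s³·A²)

Multiplying the contributions: [A] · [kg·m²/(s³·A²)]
Adding exponents of each base unit: kg: 1, m: 2, s: -3, A: -1
SI base units of voltage: kg·m²/(s³·A)

The claimed units kg·m²/(s³·A) match the derived units, so the claim is correct.

Answer: Yes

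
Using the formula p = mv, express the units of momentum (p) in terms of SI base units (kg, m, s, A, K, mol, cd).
Units of each symbol in p = mv:
  m (mass): kg
  v (velocity): m/s

Multiplying the contributions: [kg] · [m/s]
Adding exponents of each base unit: kg: 1, m: 1, s: -1
SI base units of momentum: kg·m/s

Answer: kg·m/s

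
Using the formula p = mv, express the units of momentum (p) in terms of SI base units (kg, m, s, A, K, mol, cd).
Units of each symbol in p = mv:
  m (mass): kg
  v (velocity): m/s

Multiplying the contributions: [kg] · [m/s]
Adding exponents of each base unit: kg: 1, m: 1, s: -1
SI base units of momentum: kg·m/s

Answer: kg·m/s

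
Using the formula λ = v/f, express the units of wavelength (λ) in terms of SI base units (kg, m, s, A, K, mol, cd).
Units of each symbol in λ = v/f:
  v (wave speed): m/s
  f (frequency): 1/s  → in the denominator, contributes s

Multiplying the contributions: [m/s] · [s]
Adding exponents of each base unit: m: 1
SI base units of wavelength: m

Answer: m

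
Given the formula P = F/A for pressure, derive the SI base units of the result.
Units of each symbol in P = F/A:
  F (force): kg·m/s²
  A (area): m²  → in the denominator, contributes 1/m²

Multiplying the contributions: [kg·m/s²] · [1/m²]
Adding exponents of each base unit: kg: 1, m: -1, s: -2
SI base units of pressure: kg/(m·s²)

Answer: kg/(m·s²)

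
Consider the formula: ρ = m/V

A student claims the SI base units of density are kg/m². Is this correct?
Units of each symbol in ρ = m/V:
  m (mass): kg
  V (volume): m³  → in the denominator, contributes 1/m³

Multiplying the contributions: [kg] · [1/m³]
Adding exponents of each base unit: kg: 1, m: -3
SI base units of density: kg/m³

The claimed units kg/m² (exponents kg: 1, m: -2) do not match the derived units kg/m³ (exponents kg: 1, m: -3), so the claim is incorrect.

Answer: No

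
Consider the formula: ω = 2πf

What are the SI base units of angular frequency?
Units of each symbol in ω = 2πf:
  f (frequency): 1/s
  The factor 2π is dimensionless.

Multiplying the contributions: [1/s]
Adding exponents of each base unit: s: -1
SI base units of angular frequency: 1/s

Answer: 1/s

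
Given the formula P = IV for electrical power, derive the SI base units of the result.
Units of each symbol in P = IV:
  I (current): A
  V (voltage, in volts): kg·m²/(s³·A)

Multiplying the contributions: [A] · [kg·m²/(s³·A)]
Adding exponents of each base unit: kg: 1, m: 2, s: -3
SI base units of electrical power: kg·m²/s³

Answer: kg·m²/s³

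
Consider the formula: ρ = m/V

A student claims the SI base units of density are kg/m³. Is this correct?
Units of each symbol in ρ = m/V:
  m (mass): kg
  V (volume): m³  → in the denominator, contributes 1/m³

Multiplying the contributions: [kg] · [1/m³]
Adding exponents of each base unit: kg: 1, m: -3
SI base units of density: kg/m³

The claimed units kg/m³ match the derived units, so the claim is correct.

Answer: Yes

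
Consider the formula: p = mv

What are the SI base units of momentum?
Units of each symbol in p = mv:
  m (mass): kg
  v (velocity): m/s

Multiplying the contributions: [kg] · [m/s]
Adding exponents of each base unit: kg: 1, m: 1, s: -1
SI base units of momentum: kg·m/s

Answer: kg·m/s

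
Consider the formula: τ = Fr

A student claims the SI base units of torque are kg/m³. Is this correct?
Units of each symbol in τ = Fr:
  F (force): kg·m/s²
  r (lever arm): m

Multiplying the contributions: [kg·m/s²] · [m]
Adding exponents of each base unit: kg: 1, m: 2, s: -2
SI base units of torque: kg·m²/s²

The claimed units kg/m³ (exponents kg: 1, m: -3) do not match the derived units kg·m²/s² (exponents kg: 1, m: 2, s: -2), so the claim is incorrect.

Answer: No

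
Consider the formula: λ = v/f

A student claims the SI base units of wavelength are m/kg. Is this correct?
Units of each symbol in λ = v/f:
  v (wave speed): m/s
  f (frequency): 1/s  → in the denominator, contributes s

Multiplying the contributions: [m/s] · [s]
Adding exponents of each base unit: m: 1
SI base units of wavelength: m

The claimed units m/kg (exponents kg: -1, m: 1) do not match the derived units m (exponents m: 1), so the claim is incorrect.

Answer: No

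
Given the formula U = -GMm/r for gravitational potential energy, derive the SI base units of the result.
Units of each symbol in U = -GMm/r:
  G (gravitational constant): m³/(kg·s²)
  M (mass): kg
  m (mass): kg
  r (distance): m  → in the denominator, contributes 1/m
  The minus sign does not affect the units.

Multiplying the contributions: [m³/(kg·s²)] · [kg] · [kg] · [1/m]
Adding exponents of each base unit: kg: 1, m: 2, s: -2
SI base units of gravitational potential energy: kg·m²/s²

Answer: kg·m²/s²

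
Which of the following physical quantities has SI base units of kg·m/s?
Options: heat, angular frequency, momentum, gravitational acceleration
Checking the SI base units of each option:
  heat (Q = mcΔT): kg·m²/s²  ✗
  angular frequency (ω = 2πf): 1/s  ✗
  momentum (p = mv): kg·m/s  ✓ matches
  gravitational acceleration (g = GM/r²): m/s²  ✗

Only momentum has units kg·m/s.

Answer: momentum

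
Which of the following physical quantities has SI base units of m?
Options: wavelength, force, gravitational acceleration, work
Checking the SI base units of each option:
  wavelength (λ = v/f): m  ✓ matches
  force (F = ma): kg·m/s²  ✗
  gravitational acceleration (g = GM/r²): m/s²  ✗
  work (W = Fd): kg·m²/s²  ✗

Only wavelength has units m.

Answer: wavelength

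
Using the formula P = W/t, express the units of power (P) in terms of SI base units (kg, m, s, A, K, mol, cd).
Units of each symbol in P = W/t:
  W (work): kg·m²/s²
  t (time): s  → in the denominator, contributes 1/s

Multiplying the contributions: [kg·m²/s²] · [1/s]
Adding exponents of each base unit: kg: 1, m: 2, s: -3
SI base units of power: kg·m²/s³

Answer: kg·m²/s³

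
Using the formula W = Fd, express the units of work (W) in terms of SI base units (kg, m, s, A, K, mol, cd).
Units of each symbol in W = Fd:
  F (force): kg·m/s²
  d (displacement): m

Multiplying the contributions: [kg·m/s²] · [m]
Adding exponents of each base unit: kg: 1, m: 2, s: -2
SI base units of work: kg·m²/s²

Answer: kg·m²/s²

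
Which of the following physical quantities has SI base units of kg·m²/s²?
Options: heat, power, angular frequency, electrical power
Checking the SI base units of each option:
  heat (Q = mcΔT): kg·m²/s²  ✓ matches
  power (P = W/t): kg·m²/s³  ✗
  angular frequency (ω = 2πf): 1/s  ✗
  electrical power (P = IV): kg·m²/s³  ✗

Only heat has units kg·m²/s².

Answer: heat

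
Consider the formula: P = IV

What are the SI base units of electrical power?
Units of each symbol in P = IV:
  I (current): A
  V (voltage, in volts): kg·m²/(s³·A)

Multiplying the contributions: [A] · [kg·m²/(s³·A)]
Adding exponents of each base unit: kg: 1, m: 2, s: -3
SI base units of electrical power: kg·m²/s³

Answer: kg·m²/s³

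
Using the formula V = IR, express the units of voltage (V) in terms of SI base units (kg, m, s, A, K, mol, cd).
Units of each symbol in V = IR:
  I (current): A
  R (resistance, in ohms): kg·m²/(s³·A²)

Multiplying the contributions: [A] · [kg·m²/(s³·A²)]
Adding exponents of each base unit: kg: 1, m: 2, s: -3, A: -1
SI base units of voltage: kg·m²/(s³·A)

Answer: kg·m²/(s³·A)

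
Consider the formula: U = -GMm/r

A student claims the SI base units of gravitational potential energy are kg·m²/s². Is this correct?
Units of each symbol in U = -GMm/r:
  G (gravitational constant): m³/(kg·s²)
  M (mass): kg
  m (mass): kg
  r (distance): m  → in the denominator, contributes 1/m
  The minus sign does not affect the units.

Multiplying the contributions: [m³/(kg·s²)] · [kg] · [kg] · [1/m]
Adding exponents of each base unit: kg: 1, m: 2, s: -2
SI base units of gravitational potential energy: kg·m²/s²

The claimed units kg·m²/s² match the derived units, so the claim is correct.

Answer: Yes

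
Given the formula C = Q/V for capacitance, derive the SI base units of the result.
Units of each symbol in C = Q/V:
  Q (charge, in coulombs): s·A
  V (voltage, in volts): kg·m²/(s³·A)  → in the denominator, contributes s³·A/(kg·m²)

Multiplying the contributions: [s·A] · [s³·A/(kg·m²)]
Adding exponents of each base unit: kg: -1, m: -2, s: 4, A: 2
SI base units of capacitance: s⁴·A²/(kg·m²)

Answer: s⁴·A²/(kg·m²)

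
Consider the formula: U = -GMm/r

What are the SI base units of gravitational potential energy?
Units of each symbol in U = -GMm/r:
  G (gravitational constant): m³/(kg·s²)
  M (mass): kg
  m (mass): kg
  r (distance): m  → in the denominator, contributes 1/m
  The minus sign does not affect the units.

Multiplying the contributions: [m³/(kg·s²)] · [kg] · [kg] · [1/m]
Adding exponents of each base unit: kg: 1, m: 2, s: -2
SI base units of gravitational potential energy: kg·m²/s²

Answer: kg·m²/s²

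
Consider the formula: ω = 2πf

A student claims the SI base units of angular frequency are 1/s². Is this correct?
Units of each symbol in ω = 2πf:
  f (frequency): 1/s
  The factor 2π is dimensionless.

Multiplying the contributions: [1/s]
Adding exponents of each base unit: s: -1
SI base units of angular frequency: 1/s

The claimed units 1/s² (exponents s: -2) do not match the derived units 1/s (exponents s: -1), so the claim is incorrect.

Answer: No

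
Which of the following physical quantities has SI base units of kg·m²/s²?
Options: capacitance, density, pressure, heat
Checking the SI base units of each option:
  capacitance (C = Q/V): s⁴·A²/(kg·m²)  ✗
  density (ρ = m/V): kg/m³  ✗
  pressure (P = F/A): kg/(m·s²)  ✗
  heat (Q = mcΔT): kg·m²/s²  ✓ matches

Only heat has units kg·m²/s².

Answer: heat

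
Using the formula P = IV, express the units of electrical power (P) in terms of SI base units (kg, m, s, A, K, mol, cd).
Units of each symbol in P = IV:
  I (current): A
  V (voltage, in volts): kg·m²/(s³·A)

Multiplying the contributions: [A] · [kg·m²/(s³·A)]
Adding exponents of each base unit: kg: 1, m: 2, s: -3
SI base units of electrical power: kg·m²/s³

Answer: kg·m²/s³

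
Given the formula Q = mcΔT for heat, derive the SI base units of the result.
Units of each symbol in Q = mcΔT:
  m (mass): kg
  c (specific heat capacity, in J/(kg·K)): m²/(s²·K)
  ΔT (temperature change): K

Multiplying the contributions: [kg] · [m²/(s²·K)] · [K]
Adding exponents of each base unit: kg: 1, m: 2, s: -2
SI base units of heat: kg·m²/s²

Answer: kg·m²/s²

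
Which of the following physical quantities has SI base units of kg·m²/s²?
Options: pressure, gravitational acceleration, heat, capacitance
Checking the SI base units of each option:
  pressure (P = F/A): kg/(m·s²)  ✗
  gravitational acceleration (g = GM/r²): m/s²  ✗
  heat (Q = mcΔT): kg·m²/s²  ✓ matches
  capacitance (C = Q/V): s⁴·A²/(kg·m²)  ✗

Only heat has units kg·m²/s².

Answer: heat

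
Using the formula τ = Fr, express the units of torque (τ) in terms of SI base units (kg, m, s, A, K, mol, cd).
Units of each symbol in τ = Fr:
  F (force): kg·m/s²
  r (lever arm): m

Multiplying the contributions: [kg·m/s²] · [m]
Adding exponents of each base unit: kg: 1, m: 2, s: -2
SI base units of torque: kg·m²/s²

Answer: kg·m²/s²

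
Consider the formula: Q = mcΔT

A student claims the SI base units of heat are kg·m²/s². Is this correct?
Units of each symbol in Q = mcΔT:
  m (mass): kg
  c (specific heat capacity, in J/(kg·K)): m²/(s²·K)
  ΔT (temperature change): K

Multiplying the contributions: [kg] · [m²/(s²·K)] · [K]
Adding exponents of each base unit: kg: 1, m: 2, s: -2
SI base units of heat: kg·m²/s²

The claimed units kg·m²/s² match the derived units, so the claim is correct.

Answer: Yes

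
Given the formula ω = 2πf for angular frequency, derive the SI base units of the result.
Units of each symbol in ω = 2πf:
  f (frequency): 1/s
  The factor 2π is dimensionless.

Multiplying the contributions: [1/s]
Adding exponents of each base unit: s: -1
SI base units of angular frequency: 1/s

Answer: 1/s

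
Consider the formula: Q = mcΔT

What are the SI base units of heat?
Units of each symbol in Q = mcΔT:
  m (mass): kg
  c (specific heat capacity, in J/(kg·K)): m²/(s²·K)
  ΔT (temperature change): K

Multiplying the contributions: [kg] · [m²/(s²·K)] · [K]
Adding exponents of each base unit: kg: 1, m: 2, s: -2
SI base units of heat: kg·m²/s²

Answer: kg·m²/s²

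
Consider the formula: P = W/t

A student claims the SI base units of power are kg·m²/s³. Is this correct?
Units of each symbol in P = W/t:
  W (work): kg·m²/s²
  t (time): s  → in the denominator, contributes 1/s

Multiplying the contributions: [kg·m²/s²] · [1/s]
Adding exponents of each base unit: kg: 1, m: 2, s: -3
SI base units of power: kg·m²/s³

The claimed units kg·m²/s³ match the derived units, so the claim is correct.

Answer: Yes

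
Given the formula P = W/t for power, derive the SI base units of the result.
Units of each symbol in P = W/t:
  W (work): kg·m²/s²
  t (time): s  → in the denominator, contributes 1/s

Multiplying the contributions: [kg·m²/s²] · [1/s]
Adding exponents of each base unit: kg: 1, m: 2, s: -3
SI base units of power: kg·m²/s³

Answer: kg·m²/s³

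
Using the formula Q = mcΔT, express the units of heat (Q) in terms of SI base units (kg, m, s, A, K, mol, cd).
Units of each symbol in Q = mcΔT:
  m (mass): kg
  c (specific heat capacity, in J/(kg·K)): m²/(s²·K)
  ΔT (temperature change): K

Multiplying the contributions: [kg] · [m²/(s²·K)] · [K]
Adding exponents of each base unit: kg: 1, m: 2, s: -2
SI base units of heat: kg·m²/s²

Answer: kg·m²/s²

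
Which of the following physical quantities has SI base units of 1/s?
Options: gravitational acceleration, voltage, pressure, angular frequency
Checking the SI base units of each option:
  gravitational acceleration (g = GM/r²): m/s²  ✗
  voltage (V = IR): kg·m²/(s³·A)  ✗
  pressure (P = F/A): kg/(m·s²)  ✗
  angular frequency (ω = 2πf): 1/s  ✓ matches

Only angular frequency has units 1/s.

Answer: angular frequency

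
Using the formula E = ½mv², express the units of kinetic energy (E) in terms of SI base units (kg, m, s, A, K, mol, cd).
Units of each symbol in E = ½mv²:
  m (mass): kg
  v (speed): m/s  → to the power 2, contributes m²/s²
  The factor ½ is dimensionless.

Multiplying the contributions: [kg] · [m²/s²]
Adding exponents of each base unit: kg: 1, m: 2, s: -2
SI base units of kinetic energy: kg·m²/s²

Answer: kg·m²/s²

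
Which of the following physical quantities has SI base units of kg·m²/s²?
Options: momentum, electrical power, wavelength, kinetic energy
Checking the SI base units of each option:
  momentum (p = mv): kg·m/s  ✗
  electrical power (P = IV): kg·m²/s³  ✗
  wavelength (λ = v/f): m  ✗
  kinetic energy (E = ½mv²): kg·m²/s²  ✓ matches

Only kinetic energy has units kg·m²/s².

Answer: kinetic energy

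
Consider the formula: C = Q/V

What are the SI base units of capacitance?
Units of each symbol in C = Q/V:
  Q (charge, in coulombs): s·A
  V (voltage, in volts): kg·m²/(s³·A)  → in the denominator, contributes s³·A/(kg·m²)

Multiplying the contributions: [s·A] · [s³·A/(kg·m²)]
Adding exponents of each base unit: kg: -1, m: -2, s: 4, A: 2
SI base units of capacitance: s⁴·A²/(kg·m²)

Answer: s⁴·A²/(kg·m²)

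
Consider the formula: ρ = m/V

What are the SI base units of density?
Units of each symbol in ρ = m/V:
  m (mass): kg
  V (volume): m³  → in the denominator, contributes 1/m³

Multiplying the contributions: [kg] · [1/m³]
Adding exponents of each base unit: kg: 1, m: -3
SI base units of density: kg/m³

Answer: kg/m³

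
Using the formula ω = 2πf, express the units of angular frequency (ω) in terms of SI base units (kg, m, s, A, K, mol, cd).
Units of each symbol in ω = 2πf:
  f (frequency): 1/s
  The factor 2π is dimensionless.

Multiplying the contributions: [1/s]
Adding exponents of each base unit: s: -1
SI base units of angular frequency: 1/s

Answer: 1/s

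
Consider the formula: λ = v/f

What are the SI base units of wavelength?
Units of each symbol in λ = v/f:
  v (wave speed): m/s
  f (frequency): 1/s  → in the denominator, contributes s

Multiplying the contributions: [m/s] · [s]
Adding exponents of each base unit: m: 1
SI base units of wavelength: m

Answer: m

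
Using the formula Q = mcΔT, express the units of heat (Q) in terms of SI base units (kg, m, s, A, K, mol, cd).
Units of each symbol in Q = mcΔT:
  m (mass): kg
  c (specific heat capacity, in J/(kg·K)): m²/(s²·K)
  ΔT (temperature change): K

Multiplying the contributions: [kg] · [m²/(s²·K)] · [K]
Adding exponents of each base unit: kg: 1, m: 2, s: -2
SI base units of heat: kg·m²/s²

Answer: kg·m²/s²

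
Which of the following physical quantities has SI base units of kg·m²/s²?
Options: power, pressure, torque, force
Checking the SI base units of each option:
  power (P = W/t): kg·m²/s³  ✗
  pressure (P = F/A): kg/(m·s²)  ✗
  torque (τ = Fr): kg·m²/s²  ✓ matches
  force (F = ma): kg·m/s²  ✗

Only torque has units kg·m²/s².

Answer: torque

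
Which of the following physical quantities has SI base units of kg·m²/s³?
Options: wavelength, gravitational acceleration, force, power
Checking the SI base units of each option:
  wavelength (λ = v/f): m  ✗
  gravitational acceleration (g = GM/r²): m/s²  ✗
  force (F = ma): kg·m/s²  ✗
  power (P = W/t): kg·m²/s³  ✓ matches

Only power has units kg·m²/s³.

Answer: power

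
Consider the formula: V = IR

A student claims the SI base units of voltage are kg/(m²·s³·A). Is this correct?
Units of each symbol in V = IR:
  I (current): A
  R (resistance, in ohms): kg·m²/(s³·A²)

Multiplying the contributions: [A] · [kg·m²/(s³·A²)]
Adding exponents of each base unit: kg: 1, m: 2, s: -3, A: -1
SI base units of voltage: kg·m²/(s³·A)

The claimed units kg/(m²·s³·A) (exponents kg: 1, m: -2, s: -3, A: -1) do not match the derived units kg·m²/(s³·A) (exponents kg: 1, m: 2, s: -3, A: -1), so the claim is incorrect.

Answer: No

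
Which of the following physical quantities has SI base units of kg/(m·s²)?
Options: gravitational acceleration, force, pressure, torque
Checking the SI base units of each option:
  gravitational acceleration (g = GM/r²): m/s²  ✗
  force (F = ma): kg·m/s²  ✗
  pressure (P = F/A): kg/(m·s²)  ✓ matches
  torque (τ = Fr): kg·m²/s²  ✗

Only pressure has units kg/(m·s²).

Answer: pressure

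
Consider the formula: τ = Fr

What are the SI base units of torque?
Units of each symbol in τ = Fr:
  F (force): kg·m/s²
  r (lever arm): m

Multiplying the contributions: [kg·m/s²] · [m]
Adding exponents of each base unit: kg: 1, m: 2, s: -2
SI base units of torque: kg·m²/s²

Answer: kg·m²/s²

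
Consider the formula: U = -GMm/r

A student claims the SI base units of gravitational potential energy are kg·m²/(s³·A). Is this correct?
Units of each symbol in U = -GMm/r:
  G (gravitational constant): m³/(kg·s²)
  M (mass): kg
  m (mass): kg
  r (distance): m  → in the denominator, contributes 1/m
  The minus sign does not affect the units.

Multiplying the contributions: [m³/(kg·s²)] · [kg] · [kg] · [1/m]
Adding exponents of each base unit: kg: 1, m: 2, s: -2
SI base units of gravitational potential energy: kg·m²/s²

The claimed units kg·m²/(s³·A) (exponents kg: 1, m: 2, s: -3, A: -1) do not match the derived units kg·m²/s² (exponents kg: 1, m: 2, s: -2), so the claim is incorrect.

Answer: No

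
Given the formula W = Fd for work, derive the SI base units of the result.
Units of each symbol in W = Fd:
  F (force): kg·m/s²
  d (displacement): m

Multiplying the contributions: [kg·m/s²] · [m]
Adding exponents of each base unit: kg: 1, m: 2, s: -2
SI base units of work: kg·m²/s²

Answer: kg·m²/s²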